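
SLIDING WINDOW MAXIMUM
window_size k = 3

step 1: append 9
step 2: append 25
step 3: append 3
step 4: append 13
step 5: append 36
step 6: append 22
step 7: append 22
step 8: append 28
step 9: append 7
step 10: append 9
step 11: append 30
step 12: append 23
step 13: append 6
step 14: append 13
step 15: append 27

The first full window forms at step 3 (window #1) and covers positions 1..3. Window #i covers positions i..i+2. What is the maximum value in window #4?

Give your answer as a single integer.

Answer: 36

Derivation:
step 1: append 9 -> window=[9] (not full yet)
step 2: append 25 -> window=[9, 25] (not full yet)
step 3: append 3 -> window=[9, 25, 3] -> max=25
step 4: append 13 -> window=[25, 3, 13] -> max=25
step 5: append 36 -> window=[3, 13, 36] -> max=36
step 6: append 22 -> window=[13, 36, 22] -> max=36
Window #4 max = 36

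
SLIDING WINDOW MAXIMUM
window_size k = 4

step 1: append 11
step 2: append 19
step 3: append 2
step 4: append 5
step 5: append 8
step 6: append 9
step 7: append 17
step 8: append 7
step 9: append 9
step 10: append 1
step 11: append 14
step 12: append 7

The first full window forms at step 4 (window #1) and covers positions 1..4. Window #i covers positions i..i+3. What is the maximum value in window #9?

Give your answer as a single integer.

step 1: append 11 -> window=[11] (not full yet)
step 2: append 19 -> window=[11, 19] (not full yet)
step 3: append 2 -> window=[11, 19, 2] (not full yet)
step 4: append 5 -> window=[11, 19, 2, 5] -> max=19
step 5: append 8 -> window=[19, 2, 5, 8] -> max=19
step 6: append 9 -> window=[2, 5, 8, 9] -> max=9
step 7: append 17 -> window=[5, 8, 9, 17] -> max=17
step 8: append 7 -> window=[8, 9, 17, 7] -> max=17
step 9: append 9 -> window=[9, 17, 7, 9] -> max=17
step 10: append 1 -> window=[17, 7, 9, 1] -> max=17
step 11: append 14 -> window=[7, 9, 1, 14] -> max=14
step 12: append 7 -> window=[9, 1, 14, 7] -> max=14
Window #9 max = 14

Answer: 14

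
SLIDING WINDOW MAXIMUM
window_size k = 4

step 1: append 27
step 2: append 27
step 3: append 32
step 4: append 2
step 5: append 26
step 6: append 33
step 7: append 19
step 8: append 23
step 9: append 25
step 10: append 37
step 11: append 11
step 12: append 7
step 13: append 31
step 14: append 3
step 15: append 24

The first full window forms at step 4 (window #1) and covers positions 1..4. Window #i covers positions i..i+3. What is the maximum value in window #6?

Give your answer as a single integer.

Answer: 33

Derivation:
step 1: append 27 -> window=[27] (not full yet)
step 2: append 27 -> window=[27, 27] (not full yet)
step 3: append 32 -> window=[27, 27, 32] (not full yet)
step 4: append 2 -> window=[27, 27, 32, 2] -> max=32
step 5: append 26 -> window=[27, 32, 2, 26] -> max=32
step 6: append 33 -> window=[32, 2, 26, 33] -> max=33
step 7: append 19 -> window=[2, 26, 33, 19] -> max=33
step 8: append 23 -> window=[26, 33, 19, 23] -> max=33
step 9: append 25 -> window=[33, 19, 23, 25] -> max=33
Window #6 max = 33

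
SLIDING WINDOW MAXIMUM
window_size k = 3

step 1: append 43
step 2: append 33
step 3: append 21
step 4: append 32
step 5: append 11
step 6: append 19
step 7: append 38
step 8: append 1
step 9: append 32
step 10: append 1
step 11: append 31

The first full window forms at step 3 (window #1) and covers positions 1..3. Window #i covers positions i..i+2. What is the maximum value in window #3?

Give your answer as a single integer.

step 1: append 43 -> window=[43] (not full yet)
step 2: append 33 -> window=[43, 33] (not full yet)
step 3: append 21 -> window=[43, 33, 21] -> max=43
step 4: append 32 -> window=[33, 21, 32] -> max=33
step 5: append 11 -> window=[21, 32, 11] -> max=32
Window #3 max = 32

Answer: 32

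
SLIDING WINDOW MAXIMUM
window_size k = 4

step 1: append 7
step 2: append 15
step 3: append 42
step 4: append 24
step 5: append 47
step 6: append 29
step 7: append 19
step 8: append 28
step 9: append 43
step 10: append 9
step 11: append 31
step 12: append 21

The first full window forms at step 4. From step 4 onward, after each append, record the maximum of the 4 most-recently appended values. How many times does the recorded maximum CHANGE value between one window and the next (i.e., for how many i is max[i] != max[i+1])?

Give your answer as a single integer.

step 1: append 7 -> window=[7] (not full yet)
step 2: append 15 -> window=[7, 15] (not full yet)
step 3: append 42 -> window=[7, 15, 42] (not full yet)
step 4: append 24 -> window=[7, 15, 42, 24] -> max=42
step 5: append 47 -> window=[15, 42, 24, 47] -> max=47
step 6: append 29 -> window=[42, 24, 47, 29] -> max=47
step 7: append 19 -> window=[24, 47, 29, 19] -> max=47
step 8: append 28 -> window=[47, 29, 19, 28] -> max=47
step 9: append 43 -> window=[29, 19, 28, 43] -> max=43
step 10: append 9 -> window=[19, 28, 43, 9] -> max=43
step 11: append 31 -> window=[28, 43, 9, 31] -> max=43
step 12: append 21 -> window=[43, 9, 31, 21] -> max=43
Recorded maximums: 42 47 47 47 47 43 43 43 43
Changes between consecutive maximums: 2

Answer: 2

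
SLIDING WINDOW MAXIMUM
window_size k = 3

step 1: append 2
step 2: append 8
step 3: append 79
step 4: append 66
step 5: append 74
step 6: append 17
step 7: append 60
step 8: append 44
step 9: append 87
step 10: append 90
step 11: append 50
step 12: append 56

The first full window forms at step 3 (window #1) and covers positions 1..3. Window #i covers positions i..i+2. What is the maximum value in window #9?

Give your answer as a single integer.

Answer: 90

Derivation:
step 1: append 2 -> window=[2] (not full yet)
step 2: append 8 -> window=[2, 8] (not full yet)
step 3: append 79 -> window=[2, 8, 79] -> max=79
step 4: append 66 -> window=[8, 79, 66] -> max=79
step 5: append 74 -> window=[79, 66, 74] -> max=79
step 6: append 17 -> window=[66, 74, 17] -> max=74
step 7: append 60 -> window=[74, 17, 60] -> max=74
step 8: append 44 -> window=[17, 60, 44] -> max=60
step 9: append 87 -> window=[60, 44, 87] -> max=87
step 10: append 90 -> window=[44, 87, 90] -> max=90
step 11: append 50 -> window=[87, 90, 50] -> max=90
Window #9 max = 90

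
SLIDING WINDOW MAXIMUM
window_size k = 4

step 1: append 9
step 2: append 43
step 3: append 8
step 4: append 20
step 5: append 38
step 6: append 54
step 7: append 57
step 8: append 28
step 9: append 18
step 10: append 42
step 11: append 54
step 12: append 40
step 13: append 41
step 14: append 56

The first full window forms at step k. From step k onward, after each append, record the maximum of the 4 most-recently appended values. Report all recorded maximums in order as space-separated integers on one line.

Answer: 43 43 54 57 57 57 57 54 54 54 56

Derivation:
step 1: append 9 -> window=[9] (not full yet)
step 2: append 43 -> window=[9, 43] (not full yet)
step 3: append 8 -> window=[9, 43, 8] (not full yet)
step 4: append 20 -> window=[9, 43, 8, 20] -> max=43
step 5: append 38 -> window=[43, 8, 20, 38] -> max=43
step 6: append 54 -> window=[8, 20, 38, 54] -> max=54
step 7: append 57 -> window=[20, 38, 54, 57] -> max=57
step 8: append 28 -> window=[38, 54, 57, 28] -> max=57
step 9: append 18 -> window=[54, 57, 28, 18] -> max=57
step 10: append 42 -> window=[57, 28, 18, 42] -> max=57
step 11: append 54 -> window=[28, 18, 42, 54] -> max=54
step 12: append 40 -> window=[18, 42, 54, 40] -> max=54
step 13: append 41 -> window=[42, 54, 40, 41] -> max=54
step 14: append 56 -> window=[54, 40, 41, 56] -> max=56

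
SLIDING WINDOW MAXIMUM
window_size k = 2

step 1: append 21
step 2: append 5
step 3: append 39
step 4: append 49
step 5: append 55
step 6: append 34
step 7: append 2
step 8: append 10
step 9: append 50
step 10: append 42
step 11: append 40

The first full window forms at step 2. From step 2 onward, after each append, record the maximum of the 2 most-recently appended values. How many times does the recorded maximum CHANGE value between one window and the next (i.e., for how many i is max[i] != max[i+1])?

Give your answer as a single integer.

step 1: append 21 -> window=[21] (not full yet)
step 2: append 5 -> window=[21, 5] -> max=21
step 3: append 39 -> window=[5, 39] -> max=39
step 4: append 49 -> window=[39, 49] -> max=49
step 5: append 55 -> window=[49, 55] -> max=55
step 6: append 34 -> window=[55, 34] -> max=55
step 7: append 2 -> window=[34, 2] -> max=34
step 8: append 10 -> window=[2, 10] -> max=10
step 9: append 50 -> window=[10, 50] -> max=50
step 10: append 42 -> window=[50, 42] -> max=50
step 11: append 40 -> window=[42, 40] -> max=42
Recorded maximums: 21 39 49 55 55 34 10 50 50 42
Changes between consecutive maximums: 7

Answer: 7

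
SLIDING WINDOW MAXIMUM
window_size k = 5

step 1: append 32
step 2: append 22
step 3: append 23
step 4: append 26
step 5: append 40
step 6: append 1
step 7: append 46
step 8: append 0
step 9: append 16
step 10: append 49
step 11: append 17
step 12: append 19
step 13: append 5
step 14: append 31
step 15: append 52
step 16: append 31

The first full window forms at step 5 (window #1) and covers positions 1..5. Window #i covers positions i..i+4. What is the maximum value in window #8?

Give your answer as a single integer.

Answer: 49

Derivation:
step 1: append 32 -> window=[32] (not full yet)
step 2: append 22 -> window=[32, 22] (not full yet)
step 3: append 23 -> window=[32, 22, 23] (not full yet)
step 4: append 26 -> window=[32, 22, 23, 26] (not full yet)
step 5: append 40 -> window=[32, 22, 23, 26, 40] -> max=40
step 6: append 1 -> window=[22, 23, 26, 40, 1] -> max=40
step 7: append 46 -> window=[23, 26, 40, 1, 46] -> max=46
step 8: append 0 -> window=[26, 40, 1, 46, 0] -> max=46
step 9: append 16 -> window=[40, 1, 46, 0, 16] -> max=46
step 10: append 49 -> window=[1, 46, 0, 16, 49] -> max=49
step 11: append 17 -> window=[46, 0, 16, 49, 17] -> max=49
step 12: append 19 -> window=[0, 16, 49, 17, 19] -> max=49
Window #8 max = 49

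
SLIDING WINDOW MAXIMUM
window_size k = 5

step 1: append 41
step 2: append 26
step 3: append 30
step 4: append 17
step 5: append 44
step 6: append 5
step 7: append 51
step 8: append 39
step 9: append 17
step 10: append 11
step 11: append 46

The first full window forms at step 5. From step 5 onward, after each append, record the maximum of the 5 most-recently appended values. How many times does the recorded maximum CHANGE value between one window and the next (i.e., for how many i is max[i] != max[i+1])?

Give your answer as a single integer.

step 1: append 41 -> window=[41] (not full yet)
step 2: append 26 -> window=[41, 26] (not full yet)
step 3: append 30 -> window=[41, 26, 30] (not full yet)
step 4: append 17 -> window=[41, 26, 30, 17] (not full yet)
step 5: append 44 -> window=[41, 26, 30, 17, 44] -> max=44
step 6: append 5 -> window=[26, 30, 17, 44, 5] -> max=44
step 7: append 51 -> window=[30, 17, 44, 5, 51] -> max=51
step 8: append 39 -> window=[17, 44, 5, 51, 39] -> max=51
step 9: append 17 -> window=[44, 5, 51, 39, 17] -> max=51
step 10: append 11 -> window=[5, 51, 39, 17, 11] -> max=51
step 11: append 46 -> window=[51, 39, 17, 11, 46] -> max=51
Recorded maximums: 44 44 51 51 51 51 51
Changes between consecutive maximums: 1

Answer: 1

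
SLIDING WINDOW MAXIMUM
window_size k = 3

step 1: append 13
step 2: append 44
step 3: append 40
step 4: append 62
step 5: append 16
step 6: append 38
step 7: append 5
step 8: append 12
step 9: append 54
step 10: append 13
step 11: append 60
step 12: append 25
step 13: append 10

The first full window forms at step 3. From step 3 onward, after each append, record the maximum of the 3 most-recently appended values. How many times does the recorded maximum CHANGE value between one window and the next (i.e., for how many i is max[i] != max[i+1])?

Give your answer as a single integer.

Answer: 4

Derivation:
step 1: append 13 -> window=[13] (not full yet)
step 2: append 44 -> window=[13, 44] (not full yet)
step 3: append 40 -> window=[13, 44, 40] -> max=44
step 4: append 62 -> window=[44, 40, 62] -> max=62
step 5: append 16 -> window=[40, 62, 16] -> max=62
step 6: append 38 -> window=[62, 16, 38] -> max=62
step 7: append 5 -> window=[16, 38, 5] -> max=38
step 8: append 12 -> window=[38, 5, 12] -> max=38
step 9: append 54 -> window=[5, 12, 54] -> max=54
step 10: append 13 -> window=[12, 54, 13] -> max=54
step 11: append 60 -> window=[54, 13, 60] -> max=60
step 12: append 25 -> window=[13, 60, 25] -> max=60
step 13: append 10 -> window=[60, 25, 10] -> max=60
Recorded maximums: 44 62 62 62 38 38 54 54 60 60 60
Changes between consecutive maximums: 4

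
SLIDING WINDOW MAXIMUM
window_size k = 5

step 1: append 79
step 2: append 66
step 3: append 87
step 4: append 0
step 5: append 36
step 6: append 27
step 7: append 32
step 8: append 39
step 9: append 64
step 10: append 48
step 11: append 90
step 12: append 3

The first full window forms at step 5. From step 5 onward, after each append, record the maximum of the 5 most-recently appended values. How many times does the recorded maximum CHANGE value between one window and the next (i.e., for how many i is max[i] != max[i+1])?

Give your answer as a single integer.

step 1: append 79 -> window=[79] (not full yet)
step 2: append 66 -> window=[79, 66] (not full yet)
step 3: append 87 -> window=[79, 66, 87] (not full yet)
step 4: append 0 -> window=[79, 66, 87, 0] (not full yet)
step 5: append 36 -> window=[79, 66, 87, 0, 36] -> max=87
step 6: append 27 -> window=[66, 87, 0, 36, 27] -> max=87
step 7: append 32 -> window=[87, 0, 36, 27, 32] -> max=87
step 8: append 39 -> window=[0, 36, 27, 32, 39] -> max=39
step 9: append 64 -> window=[36, 27, 32, 39, 64] -> max=64
step 10: append 48 -> window=[27, 32, 39, 64, 48] -> max=64
step 11: append 90 -> window=[32, 39, 64, 48, 90] -> max=90
step 12: append 3 -> window=[39, 64, 48, 90, 3] -> max=90
Recorded maximums: 87 87 87 39 64 64 90 90
Changes between consecutive maximums: 3

Answer: 3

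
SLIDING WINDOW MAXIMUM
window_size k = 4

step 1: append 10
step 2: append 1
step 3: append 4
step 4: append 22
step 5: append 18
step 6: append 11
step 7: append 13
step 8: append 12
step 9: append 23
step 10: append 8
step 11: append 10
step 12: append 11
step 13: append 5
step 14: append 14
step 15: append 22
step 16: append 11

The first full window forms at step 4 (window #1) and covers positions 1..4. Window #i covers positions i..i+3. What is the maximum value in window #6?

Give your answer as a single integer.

Answer: 23

Derivation:
step 1: append 10 -> window=[10] (not full yet)
step 2: append 1 -> window=[10, 1] (not full yet)
step 3: append 4 -> window=[10, 1, 4] (not full yet)
step 4: append 22 -> window=[10, 1, 4, 22] -> max=22
step 5: append 18 -> window=[1, 4, 22, 18] -> max=22
step 6: append 11 -> window=[4, 22, 18, 11] -> max=22
step 7: append 13 -> window=[22, 18, 11, 13] -> max=22
step 8: append 12 -> window=[18, 11, 13, 12] -> max=18
step 9: append 23 -> window=[11, 13, 12, 23] -> max=23
Window #6 max = 23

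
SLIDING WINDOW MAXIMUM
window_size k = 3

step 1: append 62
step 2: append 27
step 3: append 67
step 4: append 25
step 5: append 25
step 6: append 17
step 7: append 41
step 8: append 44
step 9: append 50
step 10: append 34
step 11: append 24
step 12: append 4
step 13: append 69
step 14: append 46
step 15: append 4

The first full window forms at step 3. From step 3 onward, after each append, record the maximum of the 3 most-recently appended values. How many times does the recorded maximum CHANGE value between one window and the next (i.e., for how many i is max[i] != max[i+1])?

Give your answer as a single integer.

Answer: 6

Derivation:
step 1: append 62 -> window=[62] (not full yet)
step 2: append 27 -> window=[62, 27] (not full yet)
step 3: append 67 -> window=[62, 27, 67] -> max=67
step 4: append 25 -> window=[27, 67, 25] -> max=67
step 5: append 25 -> window=[67, 25, 25] -> max=67
step 6: append 17 -> window=[25, 25, 17] -> max=25
step 7: append 41 -> window=[25, 17, 41] -> max=41
step 8: append 44 -> window=[17, 41, 44] -> max=44
step 9: append 50 -> window=[41, 44, 50] -> max=50
step 10: append 34 -> window=[44, 50, 34] -> max=50
step 11: append 24 -> window=[50, 34, 24] -> max=50
step 12: append 4 -> window=[34, 24, 4] -> max=34
step 13: append 69 -> window=[24, 4, 69] -> max=69
step 14: append 46 -> window=[4, 69, 46] -> max=69
step 15: append 4 -> window=[69, 46, 4] -> max=69
Recorded maximums: 67 67 67 25 41 44 50 50 50 34 69 69 69
Changes between consecutive maximums: 6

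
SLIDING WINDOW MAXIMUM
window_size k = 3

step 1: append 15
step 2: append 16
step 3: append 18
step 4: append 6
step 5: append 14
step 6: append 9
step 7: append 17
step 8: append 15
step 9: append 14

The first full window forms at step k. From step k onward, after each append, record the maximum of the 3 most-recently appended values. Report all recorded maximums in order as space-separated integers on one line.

Answer: 18 18 18 14 17 17 17

Derivation:
step 1: append 15 -> window=[15] (not full yet)
step 2: append 16 -> window=[15, 16] (not full yet)
step 3: append 18 -> window=[15, 16, 18] -> max=18
step 4: append 6 -> window=[16, 18, 6] -> max=18
step 5: append 14 -> window=[18, 6, 14] -> max=18
step 6: append 9 -> window=[6, 14, 9] -> max=14
step 7: append 17 -> window=[14, 9, 17] -> max=17
step 8: append 15 -> window=[9, 17, 15] -> max=17
step 9: append 14 -> window=[17, 15, 14] -> max=17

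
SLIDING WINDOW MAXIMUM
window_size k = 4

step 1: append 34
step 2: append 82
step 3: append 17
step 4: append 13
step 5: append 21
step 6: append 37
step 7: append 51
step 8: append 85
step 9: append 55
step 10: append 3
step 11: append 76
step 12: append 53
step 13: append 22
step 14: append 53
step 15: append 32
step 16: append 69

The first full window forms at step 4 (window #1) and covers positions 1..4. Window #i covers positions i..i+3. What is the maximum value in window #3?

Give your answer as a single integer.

step 1: append 34 -> window=[34] (not full yet)
step 2: append 82 -> window=[34, 82] (not full yet)
step 3: append 17 -> window=[34, 82, 17] (not full yet)
step 4: append 13 -> window=[34, 82, 17, 13] -> max=82
step 5: append 21 -> window=[82, 17, 13, 21] -> max=82
step 6: append 37 -> window=[17, 13, 21, 37] -> max=37
Window #3 max = 37

Answer: 37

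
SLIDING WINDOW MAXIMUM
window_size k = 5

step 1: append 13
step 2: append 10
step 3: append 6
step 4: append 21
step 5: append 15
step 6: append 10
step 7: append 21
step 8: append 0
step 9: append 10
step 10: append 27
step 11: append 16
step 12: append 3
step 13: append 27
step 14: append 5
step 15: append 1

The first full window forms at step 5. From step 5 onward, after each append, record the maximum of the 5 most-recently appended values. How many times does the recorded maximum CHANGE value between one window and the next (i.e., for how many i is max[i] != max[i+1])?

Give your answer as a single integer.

step 1: append 13 -> window=[13] (not full yet)
step 2: append 10 -> window=[13, 10] (not full yet)
step 3: append 6 -> window=[13, 10, 6] (not full yet)
step 4: append 21 -> window=[13, 10, 6, 21] (not full yet)
step 5: append 15 -> window=[13, 10, 6, 21, 15] -> max=21
step 6: append 10 -> window=[10, 6, 21, 15, 10] -> max=21
step 7: append 21 -> window=[6, 21, 15, 10, 21] -> max=21
step 8: append 0 -> window=[21, 15, 10, 21, 0] -> max=21
step 9: append 10 -> window=[15, 10, 21, 0, 10] -> max=21
step 10: append 27 -> window=[10, 21, 0, 10, 27] -> max=27
step 11: append 16 -> window=[21, 0, 10, 27, 16] -> max=27
step 12: append 3 -> window=[0, 10, 27, 16, 3] -> max=27
step 13: append 27 -> window=[10, 27, 16, 3, 27] -> max=27
step 14: append 5 -> window=[27, 16, 3, 27, 5] -> max=27
step 15: append 1 -> window=[16, 3, 27, 5, 1] -> max=27
Recorded maximums: 21 21 21 21 21 27 27 27 27 27 27
Changes between consecutive maximums: 1

Answer: 1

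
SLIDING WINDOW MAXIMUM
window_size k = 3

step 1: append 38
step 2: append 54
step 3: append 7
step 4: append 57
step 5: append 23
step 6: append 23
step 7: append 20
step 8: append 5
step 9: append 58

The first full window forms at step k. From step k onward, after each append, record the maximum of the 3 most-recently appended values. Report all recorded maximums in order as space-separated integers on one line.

step 1: append 38 -> window=[38] (not full yet)
step 2: append 54 -> window=[38, 54] (not full yet)
step 3: append 7 -> window=[38, 54, 7] -> max=54
step 4: append 57 -> window=[54, 7, 57] -> max=57
step 5: append 23 -> window=[7, 57, 23] -> max=57
step 6: append 23 -> window=[57, 23, 23] -> max=57
step 7: append 20 -> window=[23, 23, 20] -> max=23
step 8: append 5 -> window=[23, 20, 5] -> max=23
step 9: append 58 -> window=[20, 5, 58] -> max=58

Answer: 54 57 57 57 23 23 58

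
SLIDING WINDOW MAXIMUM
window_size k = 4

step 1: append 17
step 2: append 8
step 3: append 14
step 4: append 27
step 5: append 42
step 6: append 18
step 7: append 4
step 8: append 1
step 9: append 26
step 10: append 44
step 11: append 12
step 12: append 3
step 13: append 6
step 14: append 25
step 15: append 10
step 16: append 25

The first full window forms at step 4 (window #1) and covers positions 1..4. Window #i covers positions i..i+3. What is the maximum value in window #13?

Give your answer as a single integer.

Answer: 25

Derivation:
step 1: append 17 -> window=[17] (not full yet)
step 2: append 8 -> window=[17, 8] (not full yet)
step 3: append 14 -> window=[17, 8, 14] (not full yet)
step 4: append 27 -> window=[17, 8, 14, 27] -> max=27
step 5: append 42 -> window=[8, 14, 27, 42] -> max=42
step 6: append 18 -> window=[14, 27, 42, 18] -> max=42
step 7: append 4 -> window=[27, 42, 18, 4] -> max=42
step 8: append 1 -> window=[42, 18, 4, 1] -> max=42
step 9: append 26 -> window=[18, 4, 1, 26] -> max=26
step 10: append 44 -> window=[4, 1, 26, 44] -> max=44
step 11: append 12 -> window=[1, 26, 44, 12] -> max=44
step 12: append 3 -> window=[26, 44, 12, 3] -> max=44
step 13: append 6 -> window=[44, 12, 3, 6] -> max=44
step 14: append 25 -> window=[12, 3, 6, 25] -> max=25
step 15: append 10 -> window=[3, 6, 25, 10] -> max=25
step 16: append 25 -> window=[6, 25, 10, 25] -> max=25
Window #13 max = 25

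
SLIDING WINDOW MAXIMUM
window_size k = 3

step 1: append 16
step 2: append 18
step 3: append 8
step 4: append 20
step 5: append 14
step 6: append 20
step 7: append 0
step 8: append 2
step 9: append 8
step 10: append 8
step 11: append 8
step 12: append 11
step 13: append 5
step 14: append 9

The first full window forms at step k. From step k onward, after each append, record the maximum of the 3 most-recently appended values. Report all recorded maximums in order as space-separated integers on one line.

Answer: 18 20 20 20 20 20 8 8 8 11 11 11

Derivation:
step 1: append 16 -> window=[16] (not full yet)
step 2: append 18 -> window=[16, 18] (not full yet)
step 3: append 8 -> window=[16, 18, 8] -> max=18
step 4: append 20 -> window=[18, 8, 20] -> max=20
step 5: append 14 -> window=[8, 20, 14] -> max=20
step 6: append 20 -> window=[20, 14, 20] -> max=20
step 7: append 0 -> window=[14, 20, 0] -> max=20
step 8: append 2 -> window=[20, 0, 2] -> max=20
step 9: append 8 -> window=[0, 2, 8] -> max=8
step 10: append 8 -> window=[2, 8, 8] -> max=8
step 11: append 8 -> window=[8, 8, 8] -> max=8
step 12: append 11 -> window=[8, 8, 11] -> max=11
step 13: append 5 -> window=[8, 11, 5] -> max=11
step 14: append 9 -> window=[11, 5, 9] -> max=11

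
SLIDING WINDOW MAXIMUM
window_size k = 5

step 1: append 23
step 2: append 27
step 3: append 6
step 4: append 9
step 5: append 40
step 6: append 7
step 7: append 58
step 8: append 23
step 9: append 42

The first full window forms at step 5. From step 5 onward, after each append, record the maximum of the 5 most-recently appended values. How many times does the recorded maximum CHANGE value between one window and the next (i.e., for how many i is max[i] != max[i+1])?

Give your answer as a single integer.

Answer: 1

Derivation:
step 1: append 23 -> window=[23] (not full yet)
step 2: append 27 -> window=[23, 27] (not full yet)
step 3: append 6 -> window=[23, 27, 6] (not full yet)
step 4: append 9 -> window=[23, 27, 6, 9] (not full yet)
step 5: append 40 -> window=[23, 27, 6, 9, 40] -> max=40
step 6: append 7 -> window=[27, 6, 9, 40, 7] -> max=40
step 7: append 58 -> window=[6, 9, 40, 7, 58] -> max=58
step 8: append 23 -> window=[9, 40, 7, 58, 23] -> max=58
step 9: append 42 -> window=[40, 7, 58, 23, 42] -> max=58
Recorded maximums: 40 40 58 58 58
Changes between consecutive maximums: 1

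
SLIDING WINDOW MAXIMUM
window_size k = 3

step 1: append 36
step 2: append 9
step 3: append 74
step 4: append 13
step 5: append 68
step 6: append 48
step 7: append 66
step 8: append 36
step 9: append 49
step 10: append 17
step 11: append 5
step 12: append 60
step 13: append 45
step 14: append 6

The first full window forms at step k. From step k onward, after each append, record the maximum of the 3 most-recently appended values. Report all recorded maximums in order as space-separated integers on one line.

step 1: append 36 -> window=[36] (not full yet)
step 2: append 9 -> window=[36, 9] (not full yet)
step 3: append 74 -> window=[36, 9, 74] -> max=74
step 4: append 13 -> window=[9, 74, 13] -> max=74
step 5: append 68 -> window=[74, 13, 68] -> max=74
step 6: append 48 -> window=[13, 68, 48] -> max=68
step 7: append 66 -> window=[68, 48, 66] -> max=68
step 8: append 36 -> window=[48, 66, 36] -> max=66
step 9: append 49 -> window=[66, 36, 49] -> max=66
step 10: append 17 -> window=[36, 49, 17] -> max=49
step 11: append 5 -> window=[49, 17, 5] -> max=49
step 12: append 60 -> window=[17, 5, 60] -> max=60
step 13: append 45 -> window=[5, 60, 45] -> max=60
step 14: append 6 -> window=[60, 45, 6] -> max=60

Answer: 74 74 74 68 68 66 66 49 49 60 60 60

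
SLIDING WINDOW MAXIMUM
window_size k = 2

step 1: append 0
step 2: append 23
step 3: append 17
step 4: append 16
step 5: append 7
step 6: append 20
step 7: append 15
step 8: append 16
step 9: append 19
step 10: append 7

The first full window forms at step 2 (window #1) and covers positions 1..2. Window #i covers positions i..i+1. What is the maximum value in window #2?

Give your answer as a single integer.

Answer: 23

Derivation:
step 1: append 0 -> window=[0] (not full yet)
step 2: append 23 -> window=[0, 23] -> max=23
step 3: append 17 -> window=[23, 17] -> max=23
Window #2 max = 23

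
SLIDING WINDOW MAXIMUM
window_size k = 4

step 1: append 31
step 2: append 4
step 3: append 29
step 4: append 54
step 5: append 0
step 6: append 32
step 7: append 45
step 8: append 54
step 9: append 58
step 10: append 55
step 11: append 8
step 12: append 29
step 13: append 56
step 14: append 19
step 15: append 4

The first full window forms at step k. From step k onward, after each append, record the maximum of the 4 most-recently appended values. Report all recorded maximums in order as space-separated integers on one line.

step 1: append 31 -> window=[31] (not full yet)
step 2: append 4 -> window=[31, 4] (not full yet)
step 3: append 29 -> window=[31, 4, 29] (not full yet)
step 4: append 54 -> window=[31, 4, 29, 54] -> max=54
step 5: append 0 -> window=[4, 29, 54, 0] -> max=54
step 6: append 32 -> window=[29, 54, 0, 32] -> max=54
step 7: append 45 -> window=[54, 0, 32, 45] -> max=54
step 8: append 54 -> window=[0, 32, 45, 54] -> max=54
step 9: append 58 -> window=[32, 45, 54, 58] -> max=58
step 10: append 55 -> window=[45, 54, 58, 55] -> max=58
step 11: append 8 -> window=[54, 58, 55, 8] -> max=58
step 12: append 29 -> window=[58, 55, 8, 29] -> max=58
step 13: append 56 -> window=[55, 8, 29, 56] -> max=56
step 14: append 19 -> window=[8, 29, 56, 19] -> max=56
step 15: append 4 -> window=[29, 56, 19, 4] -> max=56

Answer: 54 54 54 54 54 58 58 58 58 56 56 56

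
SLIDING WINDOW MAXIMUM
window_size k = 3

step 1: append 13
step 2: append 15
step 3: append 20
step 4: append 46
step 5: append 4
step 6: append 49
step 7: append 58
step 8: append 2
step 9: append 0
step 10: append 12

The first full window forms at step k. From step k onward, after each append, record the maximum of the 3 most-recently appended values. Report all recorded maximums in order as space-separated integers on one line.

Answer: 20 46 46 49 58 58 58 12

Derivation:
step 1: append 13 -> window=[13] (not full yet)
step 2: append 15 -> window=[13, 15] (not full yet)
step 3: append 20 -> window=[13, 15, 20] -> max=20
step 4: append 46 -> window=[15, 20, 46] -> max=46
step 5: append 4 -> window=[20, 46, 4] -> max=46
step 6: append 49 -> window=[46, 4, 49] -> max=49
step 7: append 58 -> window=[4, 49, 58] -> max=58
step 8: append 2 -> window=[49, 58, 2] -> max=58
step 9: append 0 -> window=[58, 2, 0] -> max=58
step 10: append 12 -> window=[2, 0, 12] -> max=12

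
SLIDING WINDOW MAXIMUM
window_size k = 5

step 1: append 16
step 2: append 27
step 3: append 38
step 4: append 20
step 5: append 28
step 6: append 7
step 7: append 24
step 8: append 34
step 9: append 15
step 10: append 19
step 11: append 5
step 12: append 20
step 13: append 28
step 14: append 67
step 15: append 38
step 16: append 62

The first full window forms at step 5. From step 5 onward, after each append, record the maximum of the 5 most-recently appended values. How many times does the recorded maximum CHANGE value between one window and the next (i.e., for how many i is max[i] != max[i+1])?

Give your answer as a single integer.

Answer: 3

Derivation:
step 1: append 16 -> window=[16] (not full yet)
step 2: append 27 -> window=[16, 27] (not full yet)
step 3: append 38 -> window=[16, 27, 38] (not full yet)
step 4: append 20 -> window=[16, 27, 38, 20] (not full yet)
step 5: append 28 -> window=[16, 27, 38, 20, 28] -> max=38
step 6: append 7 -> window=[27, 38, 20, 28, 7] -> max=38
step 7: append 24 -> window=[38, 20, 28, 7, 24] -> max=38
step 8: append 34 -> window=[20, 28, 7, 24, 34] -> max=34
step 9: append 15 -> window=[28, 7, 24, 34, 15] -> max=34
step 10: append 19 -> window=[7, 24, 34, 15, 19] -> max=34
step 11: append 5 -> window=[24, 34, 15, 19, 5] -> max=34
step 12: append 20 -> window=[34, 15, 19, 5, 20] -> max=34
step 13: append 28 -> window=[15, 19, 5, 20, 28] -> max=28
step 14: append 67 -> window=[19, 5, 20, 28, 67] -> max=67
step 15: append 38 -> window=[5, 20, 28, 67, 38] -> max=67
step 16: append 62 -> window=[20, 28, 67, 38, 62] -> max=67
Recorded maximums: 38 38 38 34 34 34 34 34 28 67 67 67
Changes between consecutive maximums: 3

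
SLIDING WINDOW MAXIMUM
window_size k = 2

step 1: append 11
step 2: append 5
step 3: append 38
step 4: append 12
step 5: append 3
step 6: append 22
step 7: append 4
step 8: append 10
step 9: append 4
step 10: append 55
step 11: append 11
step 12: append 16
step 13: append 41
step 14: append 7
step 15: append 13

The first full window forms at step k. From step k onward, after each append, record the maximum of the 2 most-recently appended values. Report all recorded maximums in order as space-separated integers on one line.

Answer: 11 38 38 12 22 22 10 10 55 55 16 41 41 13

Derivation:
step 1: append 11 -> window=[11] (not full yet)
step 2: append 5 -> window=[11, 5] -> max=11
step 3: append 38 -> window=[5, 38] -> max=38
step 4: append 12 -> window=[38, 12] -> max=38
step 5: append 3 -> window=[12, 3] -> max=12
step 6: append 22 -> window=[3, 22] -> max=22
step 7: append 4 -> window=[22, 4] -> max=22
step 8: append 10 -> window=[4, 10] -> max=10
step 9: append 4 -> window=[10, 4] -> max=10
step 10: append 55 -> window=[4, 55] -> max=55
step 11: append 11 -> window=[55, 11] -> max=55
step 12: append 16 -> window=[11, 16] -> max=16
step 13: append 41 -> window=[16, 41] -> max=41
step 14: append 7 -> window=[41, 7] -> max=41
step 15: append 13 -> window=[7, 13] -> max=13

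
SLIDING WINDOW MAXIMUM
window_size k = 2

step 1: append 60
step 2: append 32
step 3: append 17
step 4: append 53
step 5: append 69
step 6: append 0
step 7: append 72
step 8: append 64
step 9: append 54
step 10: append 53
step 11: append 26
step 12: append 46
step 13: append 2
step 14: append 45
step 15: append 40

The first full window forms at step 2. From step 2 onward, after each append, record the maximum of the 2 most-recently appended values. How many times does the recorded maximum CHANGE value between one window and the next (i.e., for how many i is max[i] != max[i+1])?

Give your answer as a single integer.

Answer: 9

Derivation:
step 1: append 60 -> window=[60] (not full yet)
step 2: append 32 -> window=[60, 32] -> max=60
step 3: append 17 -> window=[32, 17] -> max=32
step 4: append 53 -> window=[17, 53] -> max=53
step 5: append 69 -> window=[53, 69] -> max=69
step 6: append 0 -> window=[69, 0] -> max=69
step 7: append 72 -> window=[0, 72] -> max=72
step 8: append 64 -> window=[72, 64] -> max=72
step 9: append 54 -> window=[64, 54] -> max=64
step 10: append 53 -> window=[54, 53] -> max=54
step 11: append 26 -> window=[53, 26] -> max=53
step 12: append 46 -> window=[26, 46] -> max=46
step 13: append 2 -> window=[46, 2] -> max=46
step 14: append 45 -> window=[2, 45] -> max=45
step 15: append 40 -> window=[45, 40] -> max=45
Recorded maximums: 60 32 53 69 69 72 72 64 54 53 46 46 45 45
Changes between consecutive maximums: 9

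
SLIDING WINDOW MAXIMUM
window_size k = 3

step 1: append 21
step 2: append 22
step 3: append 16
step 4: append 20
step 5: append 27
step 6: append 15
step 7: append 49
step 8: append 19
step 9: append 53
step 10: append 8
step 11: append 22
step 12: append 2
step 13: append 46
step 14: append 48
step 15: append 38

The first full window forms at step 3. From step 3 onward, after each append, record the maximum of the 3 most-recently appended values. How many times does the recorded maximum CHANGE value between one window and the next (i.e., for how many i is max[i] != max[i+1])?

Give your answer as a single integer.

Answer: 6

Derivation:
step 1: append 21 -> window=[21] (not full yet)
step 2: append 22 -> window=[21, 22] (not full yet)
step 3: append 16 -> window=[21, 22, 16] -> max=22
step 4: append 20 -> window=[22, 16, 20] -> max=22
step 5: append 27 -> window=[16, 20, 27] -> max=27
step 6: append 15 -> window=[20, 27, 15] -> max=27
step 7: append 49 -> window=[27, 15, 49] -> max=49
step 8: append 19 -> window=[15, 49, 19] -> max=49
step 9: append 53 -> window=[49, 19, 53] -> max=53
step 10: append 8 -> window=[19, 53, 8] -> max=53
step 11: append 22 -> window=[53, 8, 22] -> max=53
step 12: append 2 -> window=[8, 22, 2] -> max=22
step 13: append 46 -> window=[22, 2, 46] -> max=46
step 14: append 48 -> window=[2, 46, 48] -> max=48
step 15: append 38 -> window=[46, 48, 38] -> max=48
Recorded maximums: 22 22 27 27 49 49 53 53 53 22 46 48 48
Changes between consecutive maximums: 6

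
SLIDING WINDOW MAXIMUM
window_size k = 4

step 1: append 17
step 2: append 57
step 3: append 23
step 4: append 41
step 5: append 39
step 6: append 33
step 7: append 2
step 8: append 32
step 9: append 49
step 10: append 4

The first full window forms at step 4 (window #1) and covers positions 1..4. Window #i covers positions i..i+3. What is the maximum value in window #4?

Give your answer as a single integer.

Answer: 41

Derivation:
step 1: append 17 -> window=[17] (not full yet)
step 2: append 57 -> window=[17, 57] (not full yet)
step 3: append 23 -> window=[17, 57, 23] (not full yet)
step 4: append 41 -> window=[17, 57, 23, 41] -> max=57
step 5: append 39 -> window=[57, 23, 41, 39] -> max=57
step 6: append 33 -> window=[23, 41, 39, 33] -> max=41
step 7: append 2 -> window=[41, 39, 33, 2] -> max=41
Window #4 max = 41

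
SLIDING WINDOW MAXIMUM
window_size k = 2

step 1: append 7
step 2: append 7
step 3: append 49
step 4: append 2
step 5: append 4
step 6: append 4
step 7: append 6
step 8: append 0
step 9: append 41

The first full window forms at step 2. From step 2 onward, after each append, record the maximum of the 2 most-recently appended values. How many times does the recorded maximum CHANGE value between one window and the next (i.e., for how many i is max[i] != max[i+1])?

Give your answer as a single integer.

Answer: 4

Derivation:
step 1: append 7 -> window=[7] (not full yet)
step 2: append 7 -> window=[7, 7] -> max=7
step 3: append 49 -> window=[7, 49] -> max=49
step 4: append 2 -> window=[49, 2] -> max=49
step 5: append 4 -> window=[2, 4] -> max=4
step 6: append 4 -> window=[4, 4] -> max=4
step 7: append 6 -> window=[4, 6] -> max=6
step 8: append 0 -> window=[6, 0] -> max=6
step 9: append 41 -> window=[0, 41] -> max=41
Recorded maximums: 7 49 49 4 4 6 6 41
Changes between consecutive maximums: 4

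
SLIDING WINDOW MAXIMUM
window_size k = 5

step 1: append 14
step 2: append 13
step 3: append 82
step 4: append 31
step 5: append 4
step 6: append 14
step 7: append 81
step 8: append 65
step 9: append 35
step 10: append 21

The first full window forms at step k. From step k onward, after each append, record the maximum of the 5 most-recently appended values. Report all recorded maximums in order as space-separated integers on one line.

step 1: append 14 -> window=[14] (not full yet)
step 2: append 13 -> window=[14, 13] (not full yet)
step 3: append 82 -> window=[14, 13, 82] (not full yet)
step 4: append 31 -> window=[14, 13, 82, 31] (not full yet)
step 5: append 4 -> window=[14, 13, 82, 31, 4] -> max=82
step 6: append 14 -> window=[13, 82, 31, 4, 14] -> max=82
step 7: append 81 -> window=[82, 31, 4, 14, 81] -> max=82
step 8: append 65 -> window=[31, 4, 14, 81, 65] -> max=81
step 9: append 35 -> window=[4, 14, 81, 65, 35] -> max=81
step 10: append 21 -> window=[14, 81, 65, 35, 21] -> max=81

Answer: 82 82 82 81 81 81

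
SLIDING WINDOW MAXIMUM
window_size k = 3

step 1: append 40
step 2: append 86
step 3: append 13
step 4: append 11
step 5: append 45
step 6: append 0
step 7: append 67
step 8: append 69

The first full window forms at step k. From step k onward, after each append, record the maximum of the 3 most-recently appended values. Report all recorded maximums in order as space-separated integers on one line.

Answer: 86 86 45 45 67 69

Derivation:
step 1: append 40 -> window=[40] (not full yet)
step 2: append 86 -> window=[40, 86] (not full yet)
step 3: append 13 -> window=[40, 86, 13] -> max=86
step 4: append 11 -> window=[86, 13, 11] -> max=86
step 5: append 45 -> window=[13, 11, 45] -> max=45
step 6: append 0 -> window=[11, 45, 0] -> max=45
step 7: append 67 -> window=[45, 0, 67] -> max=67
step 8: append 69 -> window=[0, 67, 69] -> max=69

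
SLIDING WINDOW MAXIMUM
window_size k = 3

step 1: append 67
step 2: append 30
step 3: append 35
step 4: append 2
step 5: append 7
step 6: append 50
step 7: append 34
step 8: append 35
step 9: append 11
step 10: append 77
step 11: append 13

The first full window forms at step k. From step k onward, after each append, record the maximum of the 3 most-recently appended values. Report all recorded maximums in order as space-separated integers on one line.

step 1: append 67 -> window=[67] (not full yet)
step 2: append 30 -> window=[67, 30] (not full yet)
step 3: append 35 -> window=[67, 30, 35] -> max=67
step 4: append 2 -> window=[30, 35, 2] -> max=35
step 5: append 7 -> window=[35, 2, 7] -> max=35
step 6: append 50 -> window=[2, 7, 50] -> max=50
step 7: append 34 -> window=[7, 50, 34] -> max=50
step 8: append 35 -> window=[50, 34, 35] -> max=50
step 9: append 11 -> window=[34, 35, 11] -> max=35
step 10: append 77 -> window=[35, 11, 77] -> max=77
step 11: append 13 -> window=[11, 77, 13] -> max=77

Answer: 67 35 35 50 50 50 35 77 77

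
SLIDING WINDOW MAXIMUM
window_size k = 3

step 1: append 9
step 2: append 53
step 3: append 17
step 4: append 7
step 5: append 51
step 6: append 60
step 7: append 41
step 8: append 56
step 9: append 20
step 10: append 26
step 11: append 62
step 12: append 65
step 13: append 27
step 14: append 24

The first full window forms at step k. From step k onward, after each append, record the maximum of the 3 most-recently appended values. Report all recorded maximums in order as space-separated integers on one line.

step 1: append 9 -> window=[9] (not full yet)
step 2: append 53 -> window=[9, 53] (not full yet)
step 3: append 17 -> window=[9, 53, 17] -> max=53
step 4: append 7 -> window=[53, 17, 7] -> max=53
step 5: append 51 -> window=[17, 7, 51] -> max=51
step 6: append 60 -> window=[7, 51, 60] -> max=60
step 7: append 41 -> window=[51, 60, 41] -> max=60
step 8: append 56 -> window=[60, 41, 56] -> max=60
step 9: append 20 -> window=[41, 56, 20] -> max=56
step 10: append 26 -> window=[56, 20, 26] -> max=56
step 11: append 62 -> window=[20, 26, 62] -> max=62
step 12: append 65 -> window=[26, 62, 65] -> max=65
step 13: append 27 -> window=[62, 65, 27] -> max=65
step 14: append 24 -> window=[65, 27, 24] -> max=65

Answer: 53 53 51 60 60 60 56 56 62 65 65 65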